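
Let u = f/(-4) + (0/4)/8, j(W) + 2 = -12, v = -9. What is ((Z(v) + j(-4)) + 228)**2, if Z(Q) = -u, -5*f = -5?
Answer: 734449/16 ≈ 45903.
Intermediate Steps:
j(W) = -14 (j(W) = -2 - 12 = -14)
f = 1 (f = -1/5*(-5) = 1)
u = -1/4 (u = 1/(-4) + (0/4)/8 = 1*(-1/4) + (0*(1/4))*(1/8) = -1/4 + 0*(1/8) = -1/4 + 0 = -1/4 ≈ -0.25000)
Z(Q) = 1/4 (Z(Q) = -1*(-1/4) = 1/4)
((Z(v) + j(-4)) + 228)**2 = ((1/4 - 14) + 228)**2 = (-55/4 + 228)**2 = (857/4)**2 = 734449/16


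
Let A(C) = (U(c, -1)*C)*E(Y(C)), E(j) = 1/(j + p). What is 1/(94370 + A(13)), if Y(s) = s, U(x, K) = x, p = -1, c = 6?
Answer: 2/188753 ≈ 1.0596e-5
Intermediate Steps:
E(j) = 1/(-1 + j) (E(j) = 1/(j - 1) = 1/(-1 + j))
A(C) = 6*C/(-1 + C) (A(C) = (6*C)/(-1 + C) = 6*C/(-1 + C))
1/(94370 + A(13)) = 1/(94370 + 6*13/(-1 + 13)) = 1/(94370 + 6*13/12) = 1/(94370 + 6*13*(1/12)) = 1/(94370 + 13/2) = 1/(188753/2) = 2/188753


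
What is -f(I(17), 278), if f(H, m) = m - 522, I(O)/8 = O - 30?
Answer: 244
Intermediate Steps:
I(O) = -240 + 8*O (I(O) = 8*(O - 30) = 8*(-30 + O) = -240 + 8*O)
f(H, m) = -522 + m
-f(I(17), 278) = -(-522 + 278) = -1*(-244) = 244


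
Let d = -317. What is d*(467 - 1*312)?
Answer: -49135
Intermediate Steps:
d*(467 - 1*312) = -317*(467 - 1*312) = -317*(467 - 312) = -317*155 = -49135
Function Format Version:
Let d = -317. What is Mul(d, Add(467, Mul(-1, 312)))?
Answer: -49135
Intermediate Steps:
Mul(d, Add(467, Mul(-1, 312))) = Mul(-317, Add(467, Mul(-1, 312))) = Mul(-317, Add(467, -312)) = Mul(-317, 155) = -49135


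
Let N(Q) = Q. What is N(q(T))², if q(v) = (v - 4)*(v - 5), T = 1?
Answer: 144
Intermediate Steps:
q(v) = (-5 + v)*(-4 + v) (q(v) = (-4 + v)*(-5 + v) = (-5 + v)*(-4 + v))
N(q(T))² = (20 + 1² - 9*1)² = (20 + 1 - 9)² = 12² = 144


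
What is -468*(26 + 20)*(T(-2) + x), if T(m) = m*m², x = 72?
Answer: -1377792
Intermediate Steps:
T(m) = m³
-468*(26 + 20)*(T(-2) + x) = -468*(26 + 20)*((-2)³ + 72) = -21528*(-8 + 72) = -21528*64 = -468*2944 = -1377792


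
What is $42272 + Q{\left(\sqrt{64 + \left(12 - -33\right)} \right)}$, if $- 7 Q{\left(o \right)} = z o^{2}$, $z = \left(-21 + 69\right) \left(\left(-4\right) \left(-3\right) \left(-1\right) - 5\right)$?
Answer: $\frac{384848}{7} \approx 54978.0$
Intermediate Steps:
$z = -816$ ($z = 48 \left(12 \left(-1\right) - 5\right) = 48 \left(-12 - 5\right) = 48 \left(-17\right) = -816$)
$Q{\left(o \right)} = \frac{816 o^{2}}{7}$ ($Q{\left(o \right)} = - \frac{\left(-816\right) o^{2}}{7} = \frac{816 o^{2}}{7}$)
$42272 + Q{\left(\sqrt{64 + \left(12 - -33\right)} \right)} = 42272 + \frac{816 \left(\sqrt{64 + \left(12 - -33\right)}\right)^{2}}{7} = 42272 + \frac{816 \left(\sqrt{64 + \left(12 + 33\right)}\right)^{2}}{7} = 42272 + \frac{816 \left(\sqrt{64 + 45}\right)^{2}}{7} = 42272 + \frac{816 \left(\sqrt{109}\right)^{2}}{7} = 42272 + \frac{816}{7} \cdot 109 = 42272 + \frac{88944}{7} = \frac{384848}{7}$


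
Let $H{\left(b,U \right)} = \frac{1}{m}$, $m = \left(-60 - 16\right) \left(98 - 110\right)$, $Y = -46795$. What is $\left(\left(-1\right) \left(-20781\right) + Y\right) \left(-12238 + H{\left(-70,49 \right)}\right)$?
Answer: $\frac{145171842385}{456} \approx 3.1836 \cdot 10^{8}$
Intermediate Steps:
$m = 912$ ($m = \left(-76\right) \left(-12\right) = 912$)
$H{\left(b,U \right)} = \frac{1}{912}$
$\left(\left(-1\right) \left(-20781\right) + Y\right) \left(-12238 + H{\left(-70,49 \right)}\right) = \left(\left(-1\right) \left(-20781\right) - 46795\right) \left(-12238 + \frac{1}{912}\right) = \left(20781 - 46795\right) \left(- \frac{11161055}{912}\right) = \left(-26014\right) \left(- \frac{11161055}{912}\right) = \frac{145171842385}{456}$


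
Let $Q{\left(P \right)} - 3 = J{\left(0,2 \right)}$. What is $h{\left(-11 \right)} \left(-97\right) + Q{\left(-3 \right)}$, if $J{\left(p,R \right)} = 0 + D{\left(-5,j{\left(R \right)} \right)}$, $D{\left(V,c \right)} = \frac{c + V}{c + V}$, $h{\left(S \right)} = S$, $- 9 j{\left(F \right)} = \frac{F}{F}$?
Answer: $1071$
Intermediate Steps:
$j{\left(F \right)} = - \frac{1}{9}$ ($j{\left(F \right)} = - \frac{F \frac{1}{F}}{9} = \left(- \frac{1}{9}\right) 1 = - \frac{1}{9}$)
$D{\left(V,c \right)} = 1$ ($D{\left(V,c \right)} = \frac{V + c}{V + c} = 1$)
$J{\left(p,R \right)} = 1$ ($J{\left(p,R \right)} = 0 + 1 = 1$)
$Q{\left(P \right)} = 4$ ($Q{\left(P \right)} = 3 + 1 = 4$)
$h{\left(-11 \right)} \left(-97\right) + Q{\left(-3 \right)} = \left(-11\right) \left(-97\right) + 4 = 1067 + 4 = 1071$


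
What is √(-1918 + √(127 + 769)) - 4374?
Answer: -4374 + I*√(1918 - 8*√14) ≈ -4374.0 + 43.452*I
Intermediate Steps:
√(-1918 + √(127 + 769)) - 4374 = √(-1918 + √896) - 4374 = √(-1918 + 8*√14) - 4374 = -4374 + √(-1918 + 8*√14)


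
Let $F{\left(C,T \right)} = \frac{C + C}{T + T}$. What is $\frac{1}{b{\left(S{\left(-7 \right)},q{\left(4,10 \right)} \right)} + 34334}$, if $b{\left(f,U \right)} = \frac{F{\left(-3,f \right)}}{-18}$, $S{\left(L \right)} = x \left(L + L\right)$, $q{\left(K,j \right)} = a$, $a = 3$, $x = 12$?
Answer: $\frac{1008}{34608671} \approx 2.9126 \cdot 10^{-5}$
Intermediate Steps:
$q{\left(K,j \right)} = 3$
$F{\left(C,T \right)} = \frac{C}{T}$ ($F{\left(C,T \right)} = \frac{2 C}{2 T} = 2 C \frac{1}{2 T} = \frac{C}{T}$)
$S{\left(L \right)} = 24 L$ ($S{\left(L \right)} = 12 \left(L + L\right) = 12 \cdot 2 L = 24 L$)
$b{\left(f,U \right)} = \frac{1}{6 f}$ ($b{\left(f,U \right)} = \frac{\left(-3\right) \frac{1}{f}}{-18} = - \frac{3}{f} \left(- \frac{1}{18}\right) = \frac{1}{6 f}$)
$\frac{1}{b{\left(S{\left(-7 \right)},q{\left(4,10 \right)} \right)} + 34334} = \frac{1}{\frac{1}{6 \cdot 24 \left(-7\right)} + 34334} = \frac{1}{\frac{1}{6 \left(-168\right)} + 34334} = \frac{1}{\frac{1}{6} \left(- \frac{1}{168}\right) + 34334} = \frac{1}{- \frac{1}{1008} + 34334} = \frac{1}{\frac{34608671}{1008}} = \frac{1008}{34608671}$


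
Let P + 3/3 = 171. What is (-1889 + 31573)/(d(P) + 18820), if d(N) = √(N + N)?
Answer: 27932644/17709603 - 14842*√85/88548015 ≈ 1.5757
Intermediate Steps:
P = 170 (P = -1 + 171 = 170)
d(N) = √2*√N (d(N) = √(2*N) = √2*√N)
(-1889 + 31573)/(d(P) + 18820) = (-1889 + 31573)/(√2*√170 + 18820) = 29684/(2*√85 + 18820) = 29684/(18820 + 2*√85)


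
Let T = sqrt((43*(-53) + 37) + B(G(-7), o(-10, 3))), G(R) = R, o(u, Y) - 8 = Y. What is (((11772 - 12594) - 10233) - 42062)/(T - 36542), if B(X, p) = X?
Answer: 1941001414/1335320013 + 53117*I*sqrt(2249)/1335320013 ≈ 1.4536 + 0.0018864*I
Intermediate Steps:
o(u, Y) = 8 + Y
T = I*sqrt(2249) (T = sqrt((43*(-53) + 37) - 7) = sqrt((-2279 + 37) - 7) = sqrt(-2242 - 7) = sqrt(-2249) = I*sqrt(2249) ≈ 47.424*I)
(((11772 - 12594) - 10233) - 42062)/(T - 36542) = (((11772 - 12594) - 10233) - 42062)/(I*sqrt(2249) - 36542) = ((-822 - 10233) - 42062)/(-36542 + I*sqrt(2249)) = (-11055 - 42062)/(-36542 + I*sqrt(2249)) = -53117/(-36542 + I*sqrt(2249))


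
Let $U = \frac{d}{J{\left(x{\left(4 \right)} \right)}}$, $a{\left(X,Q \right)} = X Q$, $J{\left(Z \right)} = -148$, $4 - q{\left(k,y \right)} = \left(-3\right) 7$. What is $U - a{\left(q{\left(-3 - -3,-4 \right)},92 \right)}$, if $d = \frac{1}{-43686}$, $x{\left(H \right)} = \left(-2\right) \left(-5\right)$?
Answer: $- \frac{14870714399}{6465528} \approx -2300.0$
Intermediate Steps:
$x{\left(H \right)} = 10$
$q{\left(k,y \right)} = 25$ ($q{\left(k,y \right)} = 4 - \left(-3\right) 7 = 4 - -21 = 4 + 21 = 25$)
$d = - \frac{1}{43686} \approx -2.2891 \cdot 10^{-5}$
$a{\left(X,Q \right)} = Q X$
$U = \frac{1}{6465528}$ ($U = - \frac{1}{43686 \left(-148\right)} = \left(- \frac{1}{43686}\right) \left(- \frac{1}{148}\right) = \frac{1}{6465528} \approx 1.5467 \cdot 10^{-7}$)
$U - a{\left(q{\left(-3 - -3,-4 \right)},92 \right)} = \frac{1}{6465528} - 92 \cdot 25 = \frac{1}{6465528} - 2300 = - \frac{14870714399}{6465528}$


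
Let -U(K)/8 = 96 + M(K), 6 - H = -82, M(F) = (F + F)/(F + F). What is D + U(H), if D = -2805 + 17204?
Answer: 13623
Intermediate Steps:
M(F) = 1 (M(F) = (2*F)/((2*F)) = (2*F)*(1/(2*F)) = 1)
D = 14399
H = 88 (H = 6 - 1*(-82) = 6 + 82 = 88)
U(K) = -776 (U(K) = -8*(96 + 1) = -8*97 = -776)
D + U(H) = 14399 - 776 = 13623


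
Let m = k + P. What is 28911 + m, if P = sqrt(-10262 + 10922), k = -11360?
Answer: 17551 + 2*sqrt(165) ≈ 17577.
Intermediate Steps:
P = 2*sqrt(165) (P = sqrt(660) = 2*sqrt(165) ≈ 25.690)
m = -11360 + 2*sqrt(165) ≈ -11334.
28911 + m = 28911 + (-11360 + 2*sqrt(165)) = 17551 + 2*sqrt(165)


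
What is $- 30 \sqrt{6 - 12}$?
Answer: $- 30 i \sqrt{6} \approx - 73.485 i$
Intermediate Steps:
$- 30 \sqrt{6 - 12} = - 30 \sqrt{-6} = - 30 i \sqrt{6}$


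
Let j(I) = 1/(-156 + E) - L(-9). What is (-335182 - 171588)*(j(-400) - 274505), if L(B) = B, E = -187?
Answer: 47713474413330/343 ≈ 1.3911e+11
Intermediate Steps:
j(I) = 3086/343 (j(I) = 1/(-156 - 187) - 1*(-9) = 1/(-343) + 9 = -1/343 + 9 = 3086/343)
(-335182 - 171588)*(j(-400) - 274505) = (-335182 - 171588)*(3086/343 - 274505) = -506770*(-94152129/343) = 47713474413330/343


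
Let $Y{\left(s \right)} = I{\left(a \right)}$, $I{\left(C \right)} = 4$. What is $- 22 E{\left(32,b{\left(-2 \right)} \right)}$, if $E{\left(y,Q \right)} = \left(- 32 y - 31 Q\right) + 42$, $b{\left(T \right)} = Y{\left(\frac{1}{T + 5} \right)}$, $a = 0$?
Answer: $24332$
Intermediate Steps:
$Y{\left(s \right)} = 4$
$b{\left(T \right)} = 4$
$E{\left(y,Q \right)} = 42 - 32 y - 31 Q$
$- 22 E{\left(32,b{\left(-2 \right)} \right)} = - 22 \left(42 - 1024 - 124\right) = \left(-22\right) \left(-1106\right) = 24332$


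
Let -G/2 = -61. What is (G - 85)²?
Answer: 1369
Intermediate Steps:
G = 122 (G = -2*(-61) = 122)
(G - 85)² = (122 - 85)² = 37² = 1369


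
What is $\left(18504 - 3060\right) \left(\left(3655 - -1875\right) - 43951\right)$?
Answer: $-593373924$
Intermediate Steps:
$\left(18504 - 3060\right) \left(\left(3655 - -1875\right) - 43951\right) = 15444 \left(\left(3655 + 1875\right) - 43951\right) = 15444 \left(5530 - 43951\right) = 15444 \left(-38421\right) = -593373924$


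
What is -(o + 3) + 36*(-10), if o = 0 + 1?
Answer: -364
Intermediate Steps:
o = 1
-(o + 3) + 36*(-10) = -(1 + 3) + 36*(-10) = -1*4 - 360 = -4 - 360 = -364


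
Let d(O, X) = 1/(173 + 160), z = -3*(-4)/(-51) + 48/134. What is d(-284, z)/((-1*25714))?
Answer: -1/8562762 ≈ -1.1678e-7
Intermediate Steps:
z = 140/1139 (z = 12*(-1/51) + 48*(1/134) = -4/17 + 24/67 = 140/1139 ≈ 0.12291)
d(O, X) = 1/333
d(-284, z)/((-1*25714)) = 1/(333*((-1*25714))) = (1/333)/(-25714) = (1/333)*(-1/25714) = -1/8562762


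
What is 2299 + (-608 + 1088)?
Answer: 2779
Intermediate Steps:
2299 + (-608 + 1088) = 2299 + 480 = 2779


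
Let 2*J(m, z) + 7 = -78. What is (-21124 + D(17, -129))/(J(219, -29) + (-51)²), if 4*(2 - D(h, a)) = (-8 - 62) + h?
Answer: -84435/10234 ≈ -8.2504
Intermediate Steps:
J(m, z) = -85/2 (J(m, z) = -7/2 + (½)*(-78) = -7/2 - 39 = -85/2)
D(h, a) = 39/2 - h/4 (D(h, a) = 2 - ((-8 - 62) + h)/4 = 2 - (-70 + h)/4 = 2 + (35/2 - h/4) = 39/2 - h/4)
(-21124 + D(17, -129))/(J(219, -29) + (-51)²) = (-21124 + (39/2 - ¼*17))/(-85/2 + (-51)²) = (-21124 + (39/2 - 17/4))/(-85/2 + 2601) = (-21124 + 61/4)/(5117/2) = -84435/4*2/5117 = -84435/10234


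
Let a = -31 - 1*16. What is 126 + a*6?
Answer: -156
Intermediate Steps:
a = -47 (a = -31 - 16 = -47)
126 + a*6 = 126 - 47*6 = 126 - 282 = -156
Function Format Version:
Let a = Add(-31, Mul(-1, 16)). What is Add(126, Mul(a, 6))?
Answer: -156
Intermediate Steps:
a = -47 (a = Add(-31, -16) = -47)
Add(126, Mul(a, 6)) = Add(126, Mul(-47, 6)) = Add(126, -282) = -156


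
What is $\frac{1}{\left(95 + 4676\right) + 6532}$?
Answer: $\frac{1}{11303} \approx 8.8472 \cdot 10^{-5}$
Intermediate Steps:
$\frac{1}{\left(95 + 4676\right) + 6532} = \frac{1}{4771 + 6532} = \frac{1}{11303}$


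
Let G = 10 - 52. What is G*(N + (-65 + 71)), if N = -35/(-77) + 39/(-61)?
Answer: -163884/671 ≈ -244.24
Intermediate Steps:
G = -42
N = -124/671 (N = -35*(-1/77) + 39*(-1/61) = 5/11 - 39/61 = -124/671 ≈ -0.18480)
G*(N + (-65 + 71)) = -42*(-124/671 + (-65 + 71)) = -42*(-124/671 + 6) = -42*3902/671 = -163884/671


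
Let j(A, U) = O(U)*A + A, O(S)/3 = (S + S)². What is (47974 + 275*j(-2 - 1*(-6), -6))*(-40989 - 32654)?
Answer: -38609110182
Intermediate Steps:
O(S) = 12*S² (O(S) = 3*(S + S)² = 3*(2*S)² = 3*(4*S²) = 12*S²)
j(A, U) = A + 12*A*U² (j(A, U) = (12*U²)*A + A = 12*A*U² + A = A + 12*A*U²)
(47974 + 275*j(-2 - 1*(-6), -6))*(-40989 - 32654) = (47974 + 275*((-2 - 1*(-6))*(1 + 12*(-6)²)))*(-40989 - 32654) = (47974 + 275*((-2 + 6)*(1 + 12*36)))*(-73643) = (47974 + 275*(4*(1 + 432)))*(-73643) = (47974 + 275*(4*433))*(-73643) = (47974 + 275*1732)*(-73643) = (47974 + 476300)*(-73643) = 524274*(-73643) = -38609110182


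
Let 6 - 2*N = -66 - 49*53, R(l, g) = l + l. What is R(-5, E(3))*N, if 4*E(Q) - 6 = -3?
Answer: -13345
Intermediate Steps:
E(Q) = 3/4 (E(Q) = 3/2 + (1/4)*(-3) = 3/2 - 3/4 = 3/4)
R(l, g) = 2*l
N = 2669/2 (N = 3 - (-66 - 49*53)/2 = 3 - (-66 - 2597)/2 = 3 - 1/2*(-2663) = 3 + 2663/2 = 2669/2 ≈ 1334.5)
R(-5, E(3))*N = (2*(-5))*(2669/2) = -10*2669/2 = -13345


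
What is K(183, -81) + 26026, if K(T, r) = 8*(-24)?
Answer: 25834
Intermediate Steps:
K(T, r) = -192
K(183, -81) + 26026 = -192 + 26026 = 25834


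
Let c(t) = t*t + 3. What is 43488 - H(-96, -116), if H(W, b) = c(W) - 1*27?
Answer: 34296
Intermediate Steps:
c(t) = 3 + t² (c(t) = t² + 3 = 3 + t²)
H(W, b) = -24 + W² (H(W, b) = (3 + W²) - 1*27 = (3 + W²) - 27 = -24 + W²)
43488 - H(-96, -116) = 43488 - (-24 + (-96)²) = 43488 - (-24 + 9216) = 43488 - 1*9192 = 43488 - 9192 = 34296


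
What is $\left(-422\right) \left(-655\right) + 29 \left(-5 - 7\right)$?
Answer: $276062$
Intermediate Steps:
$\left(-422\right) \left(-655\right) + 29 \left(-5 - 7\right) = 276410 + 29 \left(-12\right) = 276410 - 348 = 276062$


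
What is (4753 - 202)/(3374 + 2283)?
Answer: 4551/5657 ≈ 0.80449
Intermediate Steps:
(4753 - 202)/(3374 + 2283) = 4551/5657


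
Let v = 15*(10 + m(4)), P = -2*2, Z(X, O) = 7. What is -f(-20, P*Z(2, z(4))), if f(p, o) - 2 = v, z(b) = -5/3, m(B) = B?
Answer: -212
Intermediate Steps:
z(b) = -5/3 (z(b) = -5*⅓ = -5/3)
P = -4
v = 210 (v = 15*(10 + 4) = 15*14 = 210)
f(p, o) = 212 (f(p, o) = 2 + 210 = 212)
-f(-20, P*Z(2, z(4))) = -1*212 = -212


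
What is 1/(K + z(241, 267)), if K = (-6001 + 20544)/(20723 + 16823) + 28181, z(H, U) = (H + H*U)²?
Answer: 37546/156628317546593 ≈ 2.3971e-10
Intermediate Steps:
K = 1058098369/37546 (K = 14543/37546 + 28181 = 1058098369/37546 ≈ 28181.)
1/(K + z(241, 267)) = 1/(1058098369/37546 + 241²*(1 + 267)²) = 1/(1058098369/37546 + 58081*268²) = 1/(1058098369/37546 + 58081*71824) = 1/(1058098369/37546 + 4171609744) = 1/(156628317546593/37546) = 37546/156628317546593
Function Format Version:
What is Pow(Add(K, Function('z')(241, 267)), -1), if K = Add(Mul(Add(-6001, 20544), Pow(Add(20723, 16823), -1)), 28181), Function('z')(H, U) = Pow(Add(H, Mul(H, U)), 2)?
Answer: Rational(37546, 156628317546593) ≈ 2.3971e-10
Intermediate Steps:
K = Rational(1058098369, 37546) (K = Add(Mul(14543, Pow(37546, -1)), 28181) = Add(Mul(14543, Rational(1, 37546)), 28181) = Add(Rational(14543, 37546), 28181) = Rational(1058098369, 37546) ≈ 28181.)
Pow(Add(K, Function('z')(241, 267)), -1) = Pow(Add(Rational(1058098369, 37546), Mul(Pow(241, 2), Pow(Add(1, 267), 2))), -1) = Pow(Add(Rational(1058098369, 37546), Mul(58081, Pow(268, 2))), -1) = Pow(Add(Rational(1058098369, 37546), Mul(58081, 71824)), -1) = Pow(Add(Rational(1058098369, 37546), 4171609744), -1) = Pow(Rational(156628317546593, 37546), -1) = Rational(37546, 156628317546593)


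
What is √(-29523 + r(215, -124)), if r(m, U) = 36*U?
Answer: I*√33987 ≈ 184.36*I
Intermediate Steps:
√(-29523 + r(215, -124)) = √(-29523 + 36*(-124)) = √(-29523 - 4464) = √(-33987) = I*√33987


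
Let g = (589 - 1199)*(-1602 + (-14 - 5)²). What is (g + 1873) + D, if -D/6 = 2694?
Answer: 742719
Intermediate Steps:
D = -16164 (D = -6*2694 = -16164)
g = 757010 (g = -610*(-1602 + (-19)²) = -610*(-1602 + 361) = -610*(-1241) = 757010)
(g + 1873) + D = (757010 + 1873) - 16164 = 758883 - 16164 = 742719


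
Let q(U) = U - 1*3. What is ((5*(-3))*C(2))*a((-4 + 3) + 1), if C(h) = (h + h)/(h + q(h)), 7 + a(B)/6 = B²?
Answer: 2520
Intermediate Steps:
q(U) = -3 + U (q(U) = U - 3 = -3 + U)
a(B) = -42 + 6*B²
C(h) = 2*h/(-3 + 2*h) (C(h) = (h + h)/(h + (-3 + h)) = (2*h)/(-3 + 2*h) = 2*h/(-3 + 2*h))
((5*(-3))*C(2))*a((-4 + 3) + 1) = ((5*(-3))*(2*2/(-3 + 2*2)))*(-42 + 6*((-4 + 3) + 1)²) = (-30*2/(-3 + 4))*(-42 + 6*(-1 + 1)²) = (-30*2/1)*(-42 + 6*0²) = (-30*2)*(-42 + 6*0) = (-15*4)*(-42 + 0) = -60*(-42) = 2520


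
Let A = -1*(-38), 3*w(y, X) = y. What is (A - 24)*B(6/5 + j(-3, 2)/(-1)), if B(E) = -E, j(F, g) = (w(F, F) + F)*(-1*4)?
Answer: 1036/5 ≈ 207.20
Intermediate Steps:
w(y, X) = y/3
A = 38
j(F, g) = -16*F/3 (j(F, g) = (F/3 + F)*(-1*4) = (4*F/3)*(-4) = -16*F/3)
(A - 24)*B(6/5 + j(-3, 2)/(-1)) = (38 - 24)*(-(6/5 - 16/3*(-3)/(-1))) = 14*(-(6*(⅕) + 16*(-1))) = 14*(-(6/5 - 16)) = 14*(-1*(-74/5)) = 14*(74/5) = 1036/5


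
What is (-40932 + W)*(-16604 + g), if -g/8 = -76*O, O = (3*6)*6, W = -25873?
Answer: -3277453300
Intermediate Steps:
O = 108 (O = 18*6 = 108)
g = 65664 (g = -(-608)*108 = -8*(-8208) = 65664)
(-40932 + W)*(-16604 + g) = (-40932 - 25873)*(-16604 + 65664) = -66805*49060 = -3277453300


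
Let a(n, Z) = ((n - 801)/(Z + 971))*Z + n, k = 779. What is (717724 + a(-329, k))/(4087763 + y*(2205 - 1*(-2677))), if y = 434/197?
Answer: 24714851306/141296417325 ≈ 0.17491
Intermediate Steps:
y = 434/197 (y = 434*(1/197) = 434/197 ≈ 2.2030)
a(n, Z) = n + Z*(-801 + n)/(971 + Z) (a(n, Z) = ((-801 + n)/(971 + Z))*Z + n = Z*(-801 + n)/(971 + Z) + n = n + Z*(-801 + n)/(971 + Z))
(717724 + a(-329, k))/(4087763 + y*(2205 - 1*(-2677))) = (717724 + (-801*779 + 971*(-329) + 2*779*(-329))/(971 + 779))/(4087763 + 434*(2205 - 1*(-2677))/197) = (717724 + (-623979 - 319459 - 512582)/1750)/(4087763 + 434*(2205 + 2677)/197) = (717724 + (1/1750)*(-1456020))/(4087763 + (434/197)*4882) = (717724 - 145602/175)/(4087763 + 2118788/197) = 125456098/(175*(807408099/197)) = (125456098/175)*(197/807408099) = 24714851306/141296417325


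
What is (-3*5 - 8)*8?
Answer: -184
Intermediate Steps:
(-3*5 - 8)*8 = (-15 - 8)*8 = -23*8 = -184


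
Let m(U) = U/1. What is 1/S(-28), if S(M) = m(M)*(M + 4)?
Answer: 1/672 ≈ 0.0014881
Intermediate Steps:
m(U) = U (m(U) = U*1 = U)
S(M) = M*(4 + M) (S(M) = M*(M + 4) = M*(4 + M))
1/S(-28) = 1/(-28*(4 - 28)) = 1/(-28*(-24)) = 1/672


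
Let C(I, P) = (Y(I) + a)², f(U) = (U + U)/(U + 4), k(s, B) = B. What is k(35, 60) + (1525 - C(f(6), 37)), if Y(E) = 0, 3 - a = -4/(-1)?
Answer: 1584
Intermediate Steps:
a = -1 (a = 3 - (-4)/(-1) = 3 - (-4)*(-1) = 3 - 1*4 = 3 - 4 = -1)
f(U) = 2*U/(4 + U) (f(U) = (2*U)/(4 + U) = 2*U/(4 + U))
C(I, P) = 1 (C(I, P) = (0 - 1)² = (-1)² = 1)
k(35, 60) + (1525 - C(f(6), 37)) = 60 + (1525 - 1*1) = 60 + (1525 - 1) = 60 + 1524 = 1584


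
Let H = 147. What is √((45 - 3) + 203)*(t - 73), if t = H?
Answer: 518*√5 ≈ 1158.3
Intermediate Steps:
t = 147
√((45 - 3) + 203)*(t - 73) = √((45 - 3) + 203)*(147 - 73) = √(42 + 203)*74 = √245*74 = (7*√5)*74 = 518*√5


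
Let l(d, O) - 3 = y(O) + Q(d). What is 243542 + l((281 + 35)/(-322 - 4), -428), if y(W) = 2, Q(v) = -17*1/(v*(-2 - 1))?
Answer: 115438507/474 ≈ 2.4354e+5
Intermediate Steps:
Q(v) = 17/(3*v) (Q(v) = -17*(-1/(3*v)) = -(-17)/(3*v) = 17/(3*v))
l(d, O) = 5 + 17/(3*d) (l(d, O) = 3 + (2 + 17/(3*d)) = 5 + 17/(3*d))
243542 + l((281 + 35)/(-322 - 4), -428) = 243542 + (5 + 17/(3*(((281 + 35)/(-322 - 4))))) = 243542 + (5 + 17/(3*((316/(-326))))) = 243542 + (5 + 17/(3*((316*(-1/326))))) = 243542 + (5 + 17/(3*(-158/163))) = 243542 + (5 + (17/3)*(-163/158)) = 243542 + (5 - 2771/474) = 243542 - 401/474 = 115438507/474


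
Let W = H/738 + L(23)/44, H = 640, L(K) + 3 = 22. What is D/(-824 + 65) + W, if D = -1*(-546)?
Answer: 216461/373428 ≈ 0.57966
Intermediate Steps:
L(K) = 19 (L(K) = -3 + 22 = 19)
D = 546
W = 21091/16236 (W = 640/738 + 19/44 = 640*(1/738) + 19*(1/44) = 320/369 + 19/44 = 21091/16236 ≈ 1.2990)
D/(-824 + 65) + W = 546/(-824 + 65) + 21091/16236 = 546/(-759) + 21091/16236 = -1/759*546 + 21091/16236 = -182/253 + 21091/16236 = 216461/373428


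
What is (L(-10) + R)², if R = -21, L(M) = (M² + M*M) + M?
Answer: 28561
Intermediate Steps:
L(M) = M + 2*M² (L(M) = (M² + M²) + M = 2*M² + M = M + 2*M²)
(L(-10) + R)² = (-10*(1 + 2*(-10)) - 21)² = (-10*(1 - 20) - 21)² = (-10*(-19) - 21)² = (190 - 21)² = 169² = 28561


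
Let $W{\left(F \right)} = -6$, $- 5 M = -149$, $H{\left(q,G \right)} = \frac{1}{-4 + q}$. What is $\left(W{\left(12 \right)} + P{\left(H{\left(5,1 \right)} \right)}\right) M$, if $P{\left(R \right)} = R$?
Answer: $-149$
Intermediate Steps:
$M = \frac{149}{5}$ ($M = \left(- \frac{1}{5}\right) \left(-149\right) = \frac{149}{5} \approx 29.8$)
$\left(W{\left(12 \right)} + P{\left(H{\left(5,1 \right)} \right)}\right) M = \left(-6 + \frac{1}{-4 + 5}\right) \frac{149}{5} = \left(-6 + 1^{-1}\right) \frac{149}{5} = \left(-6 + 1\right) \frac{149}{5} = \left(-5\right) \frac{149}{5} = -149$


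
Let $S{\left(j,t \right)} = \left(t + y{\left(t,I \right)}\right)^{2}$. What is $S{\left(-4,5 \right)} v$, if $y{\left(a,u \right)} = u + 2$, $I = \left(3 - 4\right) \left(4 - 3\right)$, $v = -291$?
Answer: $-10476$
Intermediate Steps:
$I = -1$ ($I = \left(-1\right) 1 = -1$)
$y{\left(a,u \right)} = 2 + u$
$S{\left(j,t \right)} = \left(1 + t\right)^{2}$ ($S{\left(j,t \right)} = \left(t + \left(2 - 1\right)\right)^{2} = \left(t + 1\right)^{2} = \left(1 + t\right)^{2}$)
$S{\left(-4,5 \right)} v = \left(1 + 5\right)^{2} \left(-291\right) = 6^{2} \left(-291\right) = 36 \left(-291\right) = -10476$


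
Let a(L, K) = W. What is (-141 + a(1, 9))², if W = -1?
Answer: 20164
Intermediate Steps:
a(L, K) = -1
(-141 + a(1, 9))² = (-141 - 1)² = (-142)² = 20164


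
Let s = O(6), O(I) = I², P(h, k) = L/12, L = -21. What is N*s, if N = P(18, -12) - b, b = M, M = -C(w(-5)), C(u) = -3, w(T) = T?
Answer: -171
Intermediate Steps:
P(h, k) = -7/4 (P(h, k) = -21/12 = -21*1/12 = -7/4)
M = 3 (M = -1*(-3) = 3)
b = 3
s = 36 (s = 6² = 36)
N = -19/4 (N = -7/4 - 1*3 = -7/4 - 3 = -19/4 ≈ -4.7500)
N*s = -19/4*36 = -171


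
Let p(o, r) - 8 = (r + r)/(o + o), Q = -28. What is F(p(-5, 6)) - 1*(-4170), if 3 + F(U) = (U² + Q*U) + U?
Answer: 100741/25 ≈ 4029.6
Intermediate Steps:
p(o, r) = 8 + r/o (p(o, r) = 8 + (r + r)/(o + o) = 8 + (2*r)/((2*o)) = 8 + (2*r)*(1/(2*o)) = 8 + r/o)
F(U) = -3 + U² - 27*U (F(U) = -3 + ((U² - 28*U) + U) = -3 + (U² - 27*U) = -3 + U² - 27*U)
F(p(-5, 6)) - 1*(-4170) = (-3 + (8 + 6/(-5))² - 27*(8 + 6/(-5))) - 1*(-4170) = (-3 + (8 + 6*(-⅕))² - 27*(8 + 6*(-⅕))) + 4170 = (-3 + (8 - 6/5)² - 27*(8 - 6/5)) + 4170 = (-3 + (34/5)² - 27*34/5) + 4170 = (-3 + 1156/25 - 918/5) + 4170 = -3509/25 + 4170 = 100741/25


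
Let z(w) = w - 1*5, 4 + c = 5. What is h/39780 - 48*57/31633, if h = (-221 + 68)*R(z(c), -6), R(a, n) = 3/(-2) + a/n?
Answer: -821999/9869496 ≈ -0.083287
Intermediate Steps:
c = 1 (c = -4 + 5 = 1)
z(w) = -5 + w (z(w) = w - 5 = -5 + w)
R(a, n) = -3/2 + a/n (R(a, n) = 3*(-½) + a/n = -3/2 + a/n)
h = 255/2 (h = (-221 + 68)*(-3/2 + (-5 + 1)/(-6)) = -153*(-3/2 - 4*(-⅙)) = -153*(-3/2 + ⅔) = -153*(-⅚) = 255/2 ≈ 127.50)
h/39780 - 48*57/31633 = (255/2)/39780 - 48*57/31633 = (255/2)*(1/39780) - 2736*1/31633 = 1/312 - 2736/31633 = -821999/9869496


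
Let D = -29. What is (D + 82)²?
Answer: 2809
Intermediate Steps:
(D + 82)² = (-29 + 82)² = 53² = 2809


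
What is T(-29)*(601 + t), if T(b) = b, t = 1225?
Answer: -52954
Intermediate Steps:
T(-29)*(601 + t) = -29*(601 + 1225) = -29*1826 = -52954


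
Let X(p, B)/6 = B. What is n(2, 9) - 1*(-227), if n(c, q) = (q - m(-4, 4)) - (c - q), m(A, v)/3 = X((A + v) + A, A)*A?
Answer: -45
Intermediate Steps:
X(p, B) = 6*B
m(A, v) = 18*A² (m(A, v) = 3*((6*A)*A) = 3*(6*A²) = 18*A²)
n(c, q) = -288 - c + 2*q (n(c, q) = (q - 18*(-4)²) - (c - q) = (q - 18*16) + (q - c) = (q - 1*288) + (q - c) = (q - 288) + (q - c) = (-288 + q) + (q - c) = -288 - c + 2*q)
n(2, 9) - 1*(-227) = (-288 - 1*2 + 2*9) - 1*(-227) = (-288 - 2 + 18) + 227 = -272 + 227 = -45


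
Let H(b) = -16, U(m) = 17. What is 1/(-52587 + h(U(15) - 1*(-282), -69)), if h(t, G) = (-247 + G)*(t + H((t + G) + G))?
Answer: -1/142015 ≈ -7.0415e-6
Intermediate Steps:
h(t, G) = (-247 + G)*(-16 + t) (h(t, G) = (-247 + G)*(t - 16) = (-247 + G)*(-16 + t))
1/(-52587 + h(U(15) - 1*(-282), -69)) = 1/(-52587 + (3952 - 247*(17 - 1*(-282)) - 16*(-69) - 69*(17 - 1*(-282)))) = 1/(-52587 + (3952 - 247*(17 + 282) + 1104 - 69*(17 + 282))) = 1/(-52587 + (3952 - 247*299 + 1104 - 69*299)) = 1/(-52587 + (3952 - 73853 + 1104 - 20631)) = 1/(-52587 - 89428) = 1/(-142015) = -1/142015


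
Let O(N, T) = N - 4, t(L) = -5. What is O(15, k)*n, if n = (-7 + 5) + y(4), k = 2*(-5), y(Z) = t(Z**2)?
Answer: -77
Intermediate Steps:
y(Z) = -5
k = -10
O(N, T) = -4 + N
n = -7 (n = (-7 + 5) - 5 = -2 - 5 = -7)
O(15, k)*n = (-4 + 15)*(-7) = 11*(-7) = -77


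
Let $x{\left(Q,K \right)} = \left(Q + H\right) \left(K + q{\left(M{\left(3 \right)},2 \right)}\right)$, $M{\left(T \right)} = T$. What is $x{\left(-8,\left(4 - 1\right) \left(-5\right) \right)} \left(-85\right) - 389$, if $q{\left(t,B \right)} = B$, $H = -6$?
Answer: $-15859$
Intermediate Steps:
$x{\left(Q,K \right)} = \left(-6 + Q\right) \left(2 + K\right)$ ($x{\left(Q,K \right)} = \left(Q - 6\right) \left(K + 2\right) = \left(-6 + Q\right) \left(2 + K\right)$)
$x{\left(-8,\left(4 - 1\right) \left(-5\right) \right)} \left(-85\right) - 389 = \left(-12 - 6 \left(4 - 1\right) \left(-5\right) + 2 \left(-8\right) + \left(4 - 1\right) \left(-5\right) \left(-8\right)\right) \left(-85\right) - 389 = \left(-12 - 6 \cdot 3 \left(-5\right) - 16 + 3 \left(-5\right) \left(-8\right)\right) \left(-85\right) - 389 = \left(-12 - -90 - 16 - -120\right) \left(-85\right) - 389 = \left(-12 + 90 - 16 + 120\right) \left(-85\right) - 389 = 182 \left(-85\right) - 389 = -15470 - 389 = -15859$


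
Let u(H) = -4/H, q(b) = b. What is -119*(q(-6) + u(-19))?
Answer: 13090/19 ≈ 688.95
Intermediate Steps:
-119*(q(-6) + u(-19)) = -119*(-6 - 4/(-19)) = -119*(-6 - 4*(-1/19)) = -119*(-6 + 4/19) = -119*(-110/19) = 13090/19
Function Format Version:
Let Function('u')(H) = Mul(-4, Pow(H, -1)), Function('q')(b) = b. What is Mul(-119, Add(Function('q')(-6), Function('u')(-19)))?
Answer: Rational(13090, 19) ≈ 688.95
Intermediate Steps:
Mul(-119, Add(Function('q')(-6), Function('u')(-19))) = Mul(-119, Add(-6, Mul(-4, Pow(-19, -1)))) = Mul(-119, Add(-6, Mul(-4, Rational(-1, 19)))) = Mul(-119, Add(-6, Rational(4, 19))) = Mul(-119, Rational(-110, 19)) = Rational(13090, 19)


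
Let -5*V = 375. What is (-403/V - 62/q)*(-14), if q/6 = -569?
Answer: -1073716/14225 ≈ -75.481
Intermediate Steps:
q = -3414 (q = 6*(-569) = -3414)
V = -75 (V = -⅕*375 = -75)
(-403/V - 62/q)*(-14) = (-403/(-75) - 62/(-3414))*(-14) = (-403*(-1/75) - 62*(-1/3414))*(-14) = (403/75 + 31/1707)*(-14) = (76694/14225)*(-14) = -1073716/14225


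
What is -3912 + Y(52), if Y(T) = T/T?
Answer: -3911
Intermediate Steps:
Y(T) = 1
-3912 + Y(52) = -3912 + 1 = -3911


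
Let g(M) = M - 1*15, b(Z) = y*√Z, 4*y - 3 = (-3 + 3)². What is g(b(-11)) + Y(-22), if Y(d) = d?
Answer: -37 + 3*I*√11/4 ≈ -37.0 + 2.4875*I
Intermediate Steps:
y = ¾ (y = ¾ + (-3 + 3)²/4 = ¾ + (¼)*0² = ¾ + (¼)*0 = ¾ + 0 = ¾ ≈ 0.75000)
b(Z) = 3*√Z/4
g(M) = -15 + M (g(M) = M - 15 = -15 + M)
g(b(-11)) + Y(-22) = (-15 + 3*√(-11)/4) - 22 = (-15 + 3*(I*√11)/4) - 22 = (-15 + 3*I*√11/4) - 22 = -37 + 3*I*√11/4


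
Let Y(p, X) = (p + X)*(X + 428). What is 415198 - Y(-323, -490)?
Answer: 364792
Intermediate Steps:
Y(p, X) = (428 + X)*(X + p) (Y(p, X) = (X + p)*(428 + X) = (428 + X)*(X + p))
415198 - Y(-323, -490) = 415198 - ((-490)² + 428*(-490) + 428*(-323) - 490*(-323)) = 415198 - (240100 - 209720 - 138244 + 158270) = 415198 - 1*50406 = 415198 - 50406 = 364792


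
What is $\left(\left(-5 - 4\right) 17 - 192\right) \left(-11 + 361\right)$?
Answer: $-120750$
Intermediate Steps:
$\left(\left(-5 - 4\right) 17 - 192\right) \left(-11 + 361\right) = \left(\left(-5 - 4\right) 17 - 192\right) 350 = \left(\left(-9\right) 17 - 192\right) 350 = \left(-153 - 192\right) 350 = \left(-345\right) 350 = -120750$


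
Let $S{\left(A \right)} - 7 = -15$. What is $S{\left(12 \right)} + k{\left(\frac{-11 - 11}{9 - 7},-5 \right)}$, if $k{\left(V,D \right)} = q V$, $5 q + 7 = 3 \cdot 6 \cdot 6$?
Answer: $- \frac{1151}{5} \approx -230.2$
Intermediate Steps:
$q = \frac{101}{5}$ ($q = - \frac{7}{5} + \frac{3 \cdot 6 \cdot 6}{5} = - \frac{7}{5} + \frac{18 \cdot 6}{5} = - \frac{7}{5} + \frac{1}{5} \cdot 108 = - \frac{7}{5} + \frac{108}{5} = \frac{101}{5} \approx 20.2$)
$S{\left(A \right)} = -8$ ($S{\left(A \right)} = 7 - 15 = -8$)
$k{\left(V,D \right)} = \frac{101 V}{5}$
$S{\left(12 \right)} + k{\left(\frac{-11 - 11}{9 - 7},-5 \right)} = -8 + \frac{101 \frac{-11 - 11}{9 - 7}}{5} = -8 + \frac{101 \left(- \frac{22}{2}\right)}{5} = -8 + \frac{101 \left(\left(-22\right) \frac{1}{2}\right)}{5} = -8 + \frac{101}{5} \left(-11\right) = -8 - \frac{1111}{5} = - \frac{1151}{5}$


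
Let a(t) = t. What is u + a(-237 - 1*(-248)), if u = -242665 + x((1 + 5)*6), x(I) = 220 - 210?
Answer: -242644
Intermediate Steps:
x(I) = 10
u = -242655 (u = -242665 + 10 = -242655)
u + a(-237 - 1*(-248)) = -242655 + (-237 - 1*(-248)) = -242655 + (-237 + 248) = -242655 + 11 = -242644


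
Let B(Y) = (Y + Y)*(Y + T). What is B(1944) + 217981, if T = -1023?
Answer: 3798829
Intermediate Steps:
B(Y) = 2*Y*(-1023 + Y) (B(Y) = (Y + Y)*(Y - 1023) = (2*Y)*(-1023 + Y) = 2*Y*(-1023 + Y))
B(1944) + 217981 = 2*1944*(-1023 + 1944) + 217981 = 2*1944*921 + 217981 = 3580848 + 217981 = 3798829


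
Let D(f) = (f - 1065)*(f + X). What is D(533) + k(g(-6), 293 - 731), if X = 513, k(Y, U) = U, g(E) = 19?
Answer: -556910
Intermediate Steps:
D(f) = (-1065 + f)*(513 + f) (D(f) = (f - 1065)*(f + 513) = (-1065 + f)*(513 + f))
D(533) + k(g(-6), 293 - 731) = (-546345 + 533**2 - 552*533) + (293 - 731) = (-546345 + 284089 - 294216) - 438 = -556472 - 438 = -556910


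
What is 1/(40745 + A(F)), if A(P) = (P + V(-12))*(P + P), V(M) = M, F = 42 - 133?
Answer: 1/59491 ≈ 1.6809e-5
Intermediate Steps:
F = -91
A(P) = 2*P*(-12 + P) (A(P) = (P - 12)*(P + P) = (-12 + P)*(2*P) = 2*P*(-12 + P))
1/(40745 + A(F)) = 1/(40745 + 2*(-91)*(-12 - 91)) = 1/(40745 + 2*(-91)*(-103)) = 1/(40745 + 18746) = 1/59491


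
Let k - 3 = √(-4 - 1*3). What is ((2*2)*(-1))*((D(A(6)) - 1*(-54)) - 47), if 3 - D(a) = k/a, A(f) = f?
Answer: -38 + 2*I*√7/3 ≈ -38.0 + 1.7638*I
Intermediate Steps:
k = 3 + I*√7 (k = 3 + √(-4 - 1*3) = 3 + √(-4 - 3) = 3 + √(-7) = 3 + I*√7 ≈ 3.0 + 2.6458*I)
D(a) = 3 - (3 + I*√7)/a
((2*2)*(-1))*((D(A(6)) - 1*(-54)) - 47) = ((2*2)*(-1))*(((-3 + 3*6 - I*√7)/6 - 1*(-54)) - 47) = (4*(-1))*(((-3 + 18 - I*√7)/6 + 54) - 47) = -4*(((15 - I*√7)/6 + 54) - 47) = -4*(((5/2 - I*√7/6) + 54) - 47) = -4*((113/2 - I*√7/6) - 47) = -4*(19/2 - I*√7/6) = -38 + 2*I*√7/3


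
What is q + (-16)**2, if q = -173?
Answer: 83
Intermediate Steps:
q + (-16)**2 = -173 + (-16)**2 = -173 + 256 = 83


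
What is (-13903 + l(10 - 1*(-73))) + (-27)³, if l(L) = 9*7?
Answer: -33523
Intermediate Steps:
l(L) = 63
(-13903 + l(10 - 1*(-73))) + (-27)³ = (-13903 + 63) + (-27)³ = -13840 - 19683 = -33523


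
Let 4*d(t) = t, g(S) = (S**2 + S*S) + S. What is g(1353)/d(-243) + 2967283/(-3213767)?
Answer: -15694440103199/260315127 ≈ -60290.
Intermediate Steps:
g(S) = S + 2*S**2 (g(S) = (S**2 + S**2) + S = 2*S**2 + S = S + 2*S**2)
d(t) = t/4
g(1353)/d(-243) + 2967283/(-3213767) = (1353*(1 + 2*1353))/(((1/4)*(-243))) + 2967283/(-3213767) = (1353*(1 + 2706))/(-243/4) + 2967283*(-1/3213767) = (1353*2707)*(-4/243) - 2967283/3213767 = 3662571*(-4/243) - 2967283/3213767 = -4883428/81 - 2967283/3213767 = -15694440103199/260315127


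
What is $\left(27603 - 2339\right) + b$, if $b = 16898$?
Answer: $42162$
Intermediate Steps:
$\left(27603 - 2339\right) + b = \left(27603 - 2339\right) + 16898 = 25264 + 16898 = 42162$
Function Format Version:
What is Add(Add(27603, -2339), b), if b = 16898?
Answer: 42162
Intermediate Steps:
Add(Add(27603, -2339), b) = Add(Add(27603, -2339), 16898) = Add(25264, 16898) = 42162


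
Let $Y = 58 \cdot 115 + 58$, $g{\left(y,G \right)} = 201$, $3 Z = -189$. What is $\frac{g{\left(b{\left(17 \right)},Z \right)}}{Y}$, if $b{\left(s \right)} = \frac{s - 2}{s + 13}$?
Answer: $\frac{201}{6728} \approx 0.029875$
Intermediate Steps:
$b{\left(s \right)} = \frac{-2 + s}{13 + s}$
$Z = -63$ ($Z = \frac{1}{3} \left(-189\right) = -63$)
$Y = 6728$ ($Y = 6670 + 58 = 6728$)
$\frac{g{\left(b{\left(17 \right)},Z \right)}}{Y} = \frac{201}{6728}$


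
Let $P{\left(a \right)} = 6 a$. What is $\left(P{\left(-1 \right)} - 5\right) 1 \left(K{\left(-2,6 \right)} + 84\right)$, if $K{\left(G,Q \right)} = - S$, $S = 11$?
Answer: $-803$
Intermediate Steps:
$K{\left(G,Q \right)} = -11$ ($K{\left(G,Q \right)} = \left(-1\right) 11 = -11$)
$\left(P{\left(-1 \right)} - 5\right) 1 \left(K{\left(-2,6 \right)} + 84\right) = \left(6 \left(-1\right) - 5\right) 1 \left(-11 + 84\right) = \left(-6 - 5\right) 1 \cdot 73 = \left(-11\right) 1 \cdot 73 = \left(-11\right) 73 = -803$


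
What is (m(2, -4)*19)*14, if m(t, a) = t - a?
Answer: 1596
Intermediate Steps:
(m(2, -4)*19)*14 = ((2 - 1*(-4))*19)*14 = ((2 + 4)*19)*14 = (6*19)*14 = 114*14 = 1596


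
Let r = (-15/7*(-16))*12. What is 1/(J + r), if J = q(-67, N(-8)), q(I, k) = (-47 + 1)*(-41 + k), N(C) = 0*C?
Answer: 7/16082 ≈ 0.00043527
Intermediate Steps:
N(C) = 0
q(I, k) = 1886 - 46*k (q(I, k) = -46*(-41 + k) = 1886 - 46*k)
J = 1886 (J = 1886 - 46*0 = 1886 + 0 = 1886)
r = 2880/7 (r = (-15*1/7*(-16))*12 = -15/7*(-16)*12 = (240/7)*12 = 2880/7 ≈ 411.43)
1/(J + r) = 1/(1886 + 2880/7) = 1/(16082/7) = 7/16082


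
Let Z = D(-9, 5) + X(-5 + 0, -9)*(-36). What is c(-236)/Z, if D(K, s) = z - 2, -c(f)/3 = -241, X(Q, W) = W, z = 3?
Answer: 723/325 ≈ 2.2246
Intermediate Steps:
c(f) = 723 (c(f) = -3*(-241) = 723)
D(K, s) = 1 (D(K, s) = 3 - 2 = 1)
Z = 325 (Z = 1 - 9*(-36) = 1 + 324 = 325)
c(-236)/Z = 723/325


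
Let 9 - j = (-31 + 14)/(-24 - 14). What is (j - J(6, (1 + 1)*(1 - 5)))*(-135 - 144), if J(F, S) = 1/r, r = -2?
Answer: -47988/19 ≈ -2525.7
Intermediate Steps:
j = 325/38 (j = 9 - (-31 + 14)/(-24 - 14) = 9 - (-17)/(-38) = 9 - (-17)*(-1)/38 = 9 - 1*17/38 = 9 - 17/38 = 325/38 ≈ 8.5526)
J(F, S) = -½ (J(F, S) = 1/(-2) = -½)
(j - J(6, (1 + 1)*(1 - 5)))*(-135 - 144) = (325/38 - 1*(-½))*(-135 - 144) = (325/38 + ½)*(-279) = (172/19)*(-279) = -47988/19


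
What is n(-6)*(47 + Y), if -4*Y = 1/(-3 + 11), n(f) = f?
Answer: -4509/16 ≈ -281.81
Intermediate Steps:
Y = -1/32 (Y = -1/(4*(-3 + 11)) = -¼/8 = -¼*⅛ = -1/32 ≈ -0.031250)
n(-6)*(47 + Y) = -6*(47 - 1/32) = -6*1503/32 = -4509/16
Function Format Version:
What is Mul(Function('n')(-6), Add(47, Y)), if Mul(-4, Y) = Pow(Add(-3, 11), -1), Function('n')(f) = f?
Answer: Rational(-4509, 16) ≈ -281.81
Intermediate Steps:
Y = Rational(-1, 32) (Y = Mul(Rational(-1, 4), Pow(Add(-3, 11), -1)) = Mul(Rational(-1, 4), Pow(8, -1)) = Mul(Rational(-1, 4), Rational(1, 8)) = Rational(-1, 32) ≈ -0.031250)
Mul(Function('n')(-6), Add(47, Y)) = Mul(-6, Add(47, Rational(-1, 32))) = Mul(-6, Rational(1503, 32)) = Rational(-4509, 16)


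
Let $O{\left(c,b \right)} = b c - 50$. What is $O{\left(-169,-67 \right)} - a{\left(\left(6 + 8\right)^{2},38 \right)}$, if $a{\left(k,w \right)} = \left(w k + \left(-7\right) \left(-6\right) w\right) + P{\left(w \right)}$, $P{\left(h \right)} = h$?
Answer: $2191$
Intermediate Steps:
$O{\left(c,b \right)} = -50 + b c$
$a{\left(k,w \right)} = 43 w + k w$ ($a{\left(k,w \right)} = \left(w k + \left(-7\right) \left(-6\right) w\right) + w = \left(k w + 42 w\right) + w = \left(42 w + k w\right) + w = 43 w + k w$)
$O{\left(-169,-67 \right)} - a{\left(\left(6 + 8\right)^{2},38 \right)} = \left(-50 - -11323\right) - 38 \left(43 + \left(6 + 8\right)^{2}\right) = \left(-50 + 11323\right) - 38 \left(43 + 14^{2}\right) = 11273 - 38 \left(43 + 196\right) = 11273 - 38 \cdot 239 = 11273 - 9082 = 2191$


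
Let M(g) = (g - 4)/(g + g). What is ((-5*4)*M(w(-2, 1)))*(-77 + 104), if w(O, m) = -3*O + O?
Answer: 0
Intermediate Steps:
w(O, m) = -2*O
M(g) = (-4 + g)/(2*g) (M(g) = (-4 + g)/((2*g)) = (-4 + g)*(1/(2*g)) = (-4 + g)/(2*g))
((-5*4)*M(w(-2, 1)))*(-77 + 104) = ((-5*4)*((-4 - 2*(-2))/(2*((-2*(-2))))))*(-77 + 104) = -10*(-4 + 4)/4*27 = -10*0/4*27 = -20*0*27 = 0*27 = 0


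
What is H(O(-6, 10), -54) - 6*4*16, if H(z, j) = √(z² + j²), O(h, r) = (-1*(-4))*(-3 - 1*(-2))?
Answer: -384 + 2*√733 ≈ -329.85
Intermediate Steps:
O(h, r) = -4 (O(h, r) = 4*(-3 + 2) = 4*(-1) = -4)
H(z, j) = √(j² + z²)
H(O(-6, 10), -54) - 6*4*16 = √((-54)² + (-4)²) - 6*4*16 = √(2916 + 16) - 24*16 = √2932 - 384 = 2*√733 - 384 = -384 + 2*√733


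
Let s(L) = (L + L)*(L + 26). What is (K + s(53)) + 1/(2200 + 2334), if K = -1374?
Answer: 31738001/4534 ≈ 7000.0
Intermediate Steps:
s(L) = 2*L*(26 + L) (s(L) = (2*L)*(26 + L) = 2*L*(26 + L))
(K + s(53)) + 1/(2200 + 2334) = (-1374 + 2*53*(26 + 53)) + 1/(2200 + 2334) = (-1374 + 2*53*79) + 1/4534 = (-1374 + 8374) + 1/4534 = 7000 + 1/4534 = 31738001/4534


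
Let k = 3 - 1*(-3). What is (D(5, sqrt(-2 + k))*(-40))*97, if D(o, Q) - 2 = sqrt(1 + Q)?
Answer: -7760 - 3880*sqrt(3) ≈ -14480.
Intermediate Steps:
k = 6 (k = 3 + 3 = 6)
D(o, Q) = 2 + sqrt(1 + Q)
(D(5, sqrt(-2 + k))*(-40))*97 = ((2 + sqrt(1 + sqrt(-2 + 6)))*(-40))*97 = ((2 + sqrt(1 + sqrt(4)))*(-40))*97 = ((2 + sqrt(1 + 2))*(-40))*97 = ((2 + sqrt(3))*(-40))*97 = (-80 - 40*sqrt(3))*97 = -7760 - 3880*sqrt(3)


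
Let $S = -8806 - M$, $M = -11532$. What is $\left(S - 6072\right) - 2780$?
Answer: $-6126$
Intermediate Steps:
$S = 2726$ ($S = -8806 - -11532 = -8806 + 11532 = 2726$)
$\left(S - 6072\right) - 2780 = \left(2726 - 6072\right) - 2780 = -3346 - 2780 = -6126$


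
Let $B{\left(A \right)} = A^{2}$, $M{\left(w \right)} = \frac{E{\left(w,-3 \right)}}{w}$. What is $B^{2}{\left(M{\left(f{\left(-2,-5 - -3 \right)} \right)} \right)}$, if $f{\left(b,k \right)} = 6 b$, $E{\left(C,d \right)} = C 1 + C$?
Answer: $16$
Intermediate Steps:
$E{\left(C,d \right)} = 2 C$ ($E{\left(C,d \right)} = C + C = 2 C$)
$M{\left(w \right)} = 2$ ($M{\left(w \right)} = \frac{2 w}{w} = 2$)
$B^{2}{\left(M{\left(f{\left(-2,-5 - -3 \right)} \right)} \right)} = \left(2^{2}\right)^{2} = 4^{2} = 16$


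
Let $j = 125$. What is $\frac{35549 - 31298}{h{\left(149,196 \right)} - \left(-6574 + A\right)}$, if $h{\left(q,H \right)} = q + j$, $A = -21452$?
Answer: $\frac{4251}{28300} \approx 0.15021$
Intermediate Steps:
$h{\left(q,H \right)} = 125 + q$ ($h{\left(q,H \right)} = q + 125 = 125 + q$)
$\frac{35549 - 31298}{h{\left(149,196 \right)} - \left(-6574 + A\right)} = \frac{35549 - 31298}{\left(125 + 149\right) + \left(6574 - -21452\right)} = \frac{4251}{274 + \left(6574 + 21452\right)} = \frac{4251}{274 + 28026} = \frac{4251}{28300}$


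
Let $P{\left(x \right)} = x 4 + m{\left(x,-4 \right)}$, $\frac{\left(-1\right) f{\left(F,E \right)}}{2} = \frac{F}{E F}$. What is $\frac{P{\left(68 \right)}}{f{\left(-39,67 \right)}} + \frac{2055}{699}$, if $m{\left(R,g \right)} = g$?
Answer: $- \frac{2091189}{233} \approx -8975.1$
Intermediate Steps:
$f{\left(F,E \right)} = - \frac{2}{E}$ ($f{\left(F,E \right)} = - 2 \frac{F}{E F} = - 2 F \frac{1}{E F} = - \frac{2}{E}$)
$P{\left(x \right)} = -4 + 4 x$ ($P{\left(x \right)} = x 4 - 4 = 4 x - 4 = -4 + 4 x$)
$\frac{P{\left(68 \right)}}{f{\left(-39,67 \right)}} + \frac{2055}{699} = \frac{-4 + 4 \cdot 68}{\left(-2\right) \frac{1}{67}} + \frac{2055}{699} = \frac{-4 + 272}{\left(-2\right) \frac{1}{67}} + 2055 \cdot \frac{1}{699} = \frac{268}{- \frac{2}{67}} + \frac{685}{233} = 268 \left(- \frac{67}{2}\right) + \frac{685}{233} = -8978 + \frac{685}{233} = - \frac{2091189}{233}$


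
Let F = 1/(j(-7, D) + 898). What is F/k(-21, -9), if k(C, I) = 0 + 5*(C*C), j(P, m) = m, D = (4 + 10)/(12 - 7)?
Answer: 1/1986264 ≈ 5.0346e-7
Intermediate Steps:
D = 14/5 ≈ 2.8000
F = 5/4504 (F = 1/(14/5 + 898) = 1/(4504/5) = 5/4504 ≈ 0.0011101)
k(C, I) = 5*C**2 (k(C, I) = 0 + 5*C**2 = 5*C**2)
F/k(-21, -9) = 5/(4504*((5*(-21)**2))) = 5/(4504*((5*441))) = (5/4504)/2205 = (5/4504)*(1/2205) = 1/1986264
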